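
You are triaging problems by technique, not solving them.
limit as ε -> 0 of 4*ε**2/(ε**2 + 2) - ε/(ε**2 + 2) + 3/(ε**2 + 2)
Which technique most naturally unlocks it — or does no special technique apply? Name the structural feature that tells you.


Method: no special technique — no denominator vanishes and nothing blows up at 0: direct substitution is the whole computation.


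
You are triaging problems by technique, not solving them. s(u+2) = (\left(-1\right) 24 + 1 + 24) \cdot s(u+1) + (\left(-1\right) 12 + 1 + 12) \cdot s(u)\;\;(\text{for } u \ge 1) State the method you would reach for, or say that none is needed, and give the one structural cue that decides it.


Best approach: the characteristic-root method — this is the constant-coefficient homogeneous case — the whole solution in u reduces to a polynomial's roots.


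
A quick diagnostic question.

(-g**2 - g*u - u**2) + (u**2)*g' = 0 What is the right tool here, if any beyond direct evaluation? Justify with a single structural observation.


Technique: the homogeneous substitution — solved for the derivative, the right side is unchanged under scaling u and g together — it depends only on the ratio g/u, so substitute a single ratio variable.


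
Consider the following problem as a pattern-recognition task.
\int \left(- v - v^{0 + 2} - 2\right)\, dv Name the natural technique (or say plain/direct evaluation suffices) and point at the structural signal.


Method: no special technique — the integrand is a sum of constant multiples of powers of v — integrate term by term.


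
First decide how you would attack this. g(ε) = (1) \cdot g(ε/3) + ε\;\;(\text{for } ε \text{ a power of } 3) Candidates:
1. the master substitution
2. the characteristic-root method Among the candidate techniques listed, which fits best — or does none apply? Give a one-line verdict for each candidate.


Technique: the master substitution — treat m = log base 3 of ε as the new clock: one recursion step advances m by one while ε scales by 3.
- the master substitution — applies; the problem has the shape this method handles.
- the characteristic-root method — the recursion divides its index rather than shifting it — outside the constant-shift family the root method covers.


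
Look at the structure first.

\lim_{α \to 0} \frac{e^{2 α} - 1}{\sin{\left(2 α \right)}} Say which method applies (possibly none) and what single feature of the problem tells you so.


Technique: l'Hôpital's rule (0/0) — the 0/0 form at 0 is the signature situation for l'Hôpital's rule. One could equally expand both pieces locally and compare leading terms; the rule does that in one stroke.


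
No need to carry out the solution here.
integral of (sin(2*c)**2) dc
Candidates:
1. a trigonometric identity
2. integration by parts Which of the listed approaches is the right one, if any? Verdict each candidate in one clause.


Best approach: a trigonometric identity — reduce sin(2*c)**2 with the power-reduction formula and the integral becomes first-degree trigonometry.
- a trigonometric identity: a fit — the right tool for this form.
- integration by parts — not the natural route: no polynomial-kernel product appears — a recursive parts reduction of the trigonometric product exists, but the identity rewrite is direct.


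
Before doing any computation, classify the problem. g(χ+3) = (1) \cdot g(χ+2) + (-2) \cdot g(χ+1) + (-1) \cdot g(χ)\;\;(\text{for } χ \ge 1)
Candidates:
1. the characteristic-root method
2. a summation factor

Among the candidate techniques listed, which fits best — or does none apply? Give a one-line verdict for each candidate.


Best approach: the characteristic-root method — linear, homogeneous, constant coefficients: solutions of the form r^χ exist — find the roots of the characteristic polynomial.
- the characteristic-root method: yes — fits the structure here.
- a summation factor: the recurrence reaches back more than one step, outside the first-order family a summation factor normalizes.


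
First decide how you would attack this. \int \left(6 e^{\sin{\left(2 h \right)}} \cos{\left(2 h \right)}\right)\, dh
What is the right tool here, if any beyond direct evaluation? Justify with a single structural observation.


Technique: u-substitution — collected, the integrand has one factor that is, up to a constant, the derivative of an inner expression the rest depends on — substitute for that inner expression.


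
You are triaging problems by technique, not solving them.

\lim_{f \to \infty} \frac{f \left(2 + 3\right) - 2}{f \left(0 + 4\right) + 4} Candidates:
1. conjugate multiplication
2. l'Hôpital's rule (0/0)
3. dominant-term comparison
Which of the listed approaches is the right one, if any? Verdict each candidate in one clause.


Diagnosis: dominant-term comparison — as f grows, only the highest-degree terms matter — compare leading terms and read the limit off.
- conjugate multiplication — no divergent radical difference is present for a conjugate pair to cancel.
- l'Hôpital's rule (0/0): as a single quotient the expression runs to ∞/∞ at the limit point — an at-infinity form of the rule would apply, though the leading-growth comparison is the direct reading.
- dominant-term comparison — applicable, and directly so.


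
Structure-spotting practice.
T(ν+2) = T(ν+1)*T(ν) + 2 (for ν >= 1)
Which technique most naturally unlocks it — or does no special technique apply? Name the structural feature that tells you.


Method: no special technique — nonlinear feedback in the recursion rules out every root- or factor-based technique.


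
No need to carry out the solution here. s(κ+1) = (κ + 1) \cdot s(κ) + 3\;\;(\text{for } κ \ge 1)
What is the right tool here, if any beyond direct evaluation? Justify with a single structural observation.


Diagnosis: a summation factor — one-term recursion with variable weight κ + 1 is solved by product normalization, not by root-finding.


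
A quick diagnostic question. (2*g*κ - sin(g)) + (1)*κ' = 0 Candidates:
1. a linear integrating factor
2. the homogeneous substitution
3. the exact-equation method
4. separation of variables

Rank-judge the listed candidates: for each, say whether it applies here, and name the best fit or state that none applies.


Technique: a linear integrating factor — κ enters only linearly with coefficient 2*g; multiply by exp of the integral of 2*g and the left side becomes one derivative.
- a linear integrating factor — applies; the problem has the shape this method handles.
- the homogeneous substitution — the ratio of the variables does not determine the slope.
- the exact-equation method: the mixed-partials test fails on this split — it is not an exact differential as presented.
- separation of variables — no division isolates the independent variable from the unknown.


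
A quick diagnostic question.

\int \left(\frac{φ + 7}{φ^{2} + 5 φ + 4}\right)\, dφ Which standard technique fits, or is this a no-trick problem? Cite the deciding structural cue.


Diagnosis: partial fractions — the denominator φ^{2} + 5 φ + 4 factors, so the quotient decomposes into elementary partial fractions term by term.


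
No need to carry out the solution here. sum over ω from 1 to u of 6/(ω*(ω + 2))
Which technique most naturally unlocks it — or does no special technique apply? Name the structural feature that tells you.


Technique: telescoping — the denominator's roots in 6/(ω*(ω + 2)) sit an integer apart: decomposition produces a self-cancelling chain.


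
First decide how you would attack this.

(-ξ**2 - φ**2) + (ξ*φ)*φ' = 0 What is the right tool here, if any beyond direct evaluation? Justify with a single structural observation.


Verdict: the homogeneous substitution — the slope's numerator and denominator have matching total degree, so it depends only on φ/ξ and the ratio substitution collapses it. A Bernoulli substitution is a fair alternative on this equation directly; the homogeneous reading takes it as given.


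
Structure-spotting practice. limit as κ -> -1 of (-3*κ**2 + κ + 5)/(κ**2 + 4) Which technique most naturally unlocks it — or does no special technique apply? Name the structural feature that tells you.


Verdict: no special technique — no zero denominators, no indeterminate clash at -1 — substitute and read off the value.


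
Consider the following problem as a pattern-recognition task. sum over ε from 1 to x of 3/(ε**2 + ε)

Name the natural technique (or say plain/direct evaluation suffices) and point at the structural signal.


Diagnosis: telescoping — 3/(ε**2 + ε) is a collapsed telescope: expand it into simple fractions to see the cancellation.


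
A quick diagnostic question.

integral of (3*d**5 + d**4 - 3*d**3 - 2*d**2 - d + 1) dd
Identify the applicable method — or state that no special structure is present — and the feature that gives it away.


Diagnosis: no special technique — the integrand is a sum of constant multiples of powers of d — integrate term by term.


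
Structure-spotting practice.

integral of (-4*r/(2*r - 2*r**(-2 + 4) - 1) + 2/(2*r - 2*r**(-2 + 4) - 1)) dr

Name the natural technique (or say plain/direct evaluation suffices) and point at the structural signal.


Verdict: u-substitution — the only nontrivial dependence routes through (2*r - 2*r**(-2 + 4) - 1), whose derivative supplies the leftover factor up to a constant multiple — u = (2*r - 2*r**(-2 + 4) - 1) flattens it.


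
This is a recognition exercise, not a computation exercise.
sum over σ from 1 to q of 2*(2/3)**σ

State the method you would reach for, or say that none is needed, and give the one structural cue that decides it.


Diagnosis: the geometric series formula — consecutive terms stand in a fixed index-free ratio — the geometric sum formula closes it.


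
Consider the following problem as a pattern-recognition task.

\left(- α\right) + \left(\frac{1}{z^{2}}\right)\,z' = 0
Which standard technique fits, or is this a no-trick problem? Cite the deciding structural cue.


Method: separation of variables — all dependence on the two variables factors apart, the defining separable shape. One could also solve this as an exact equation; with each coefficient in its own variable, separating is the same work with fewer steps.


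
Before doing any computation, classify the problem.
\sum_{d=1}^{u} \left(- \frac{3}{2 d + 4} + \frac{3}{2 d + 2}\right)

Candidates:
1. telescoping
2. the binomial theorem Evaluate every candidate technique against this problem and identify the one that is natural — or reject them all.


Technique: telescoping — spot the paired structure — each term adds \frac{3}{2 d + 2} and subtracts its successor value, which the next term restores: the definition of a telescoping chain.
- telescoping: applicable, and directly so.
- the binomial theorem: the terms lack the binomial-coefficient-weighted complementary-power pattern of an expansion.


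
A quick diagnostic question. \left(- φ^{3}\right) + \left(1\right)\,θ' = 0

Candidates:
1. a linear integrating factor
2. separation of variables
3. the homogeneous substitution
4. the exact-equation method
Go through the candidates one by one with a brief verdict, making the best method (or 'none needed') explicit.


Technique: no special technique — the slope is a pure function of φ; integrate both sides and be done.
- a linear integrating factor — the linear template holds only trivially here (the unknown is absent, so the coefficient is zero) — the method is not the natural label.
- separation of variables — any separation here is vacuous (nothing depends on the unknown); direct integration is the honest label.
- the homogeneous substitution — the slope is not a function of the ratio of the variables alone.
- the exact-equation method: with the unknown absent from both coefficients, the cross-partial test holds emptily — nothing for the exact method to work on.


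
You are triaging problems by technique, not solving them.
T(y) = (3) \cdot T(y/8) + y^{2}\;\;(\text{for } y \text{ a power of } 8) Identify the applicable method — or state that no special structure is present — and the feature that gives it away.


Technique: the master substitution — the argument shrinks by the factor 8, so measure the index on a logarithmic scale and the recursion becomes a shift.


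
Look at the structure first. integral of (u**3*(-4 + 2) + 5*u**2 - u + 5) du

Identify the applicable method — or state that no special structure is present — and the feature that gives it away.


Best approach: no special technique — every term is a constant multiple of a power of u; term-wise power-rule integration needs no preliminary transformation.


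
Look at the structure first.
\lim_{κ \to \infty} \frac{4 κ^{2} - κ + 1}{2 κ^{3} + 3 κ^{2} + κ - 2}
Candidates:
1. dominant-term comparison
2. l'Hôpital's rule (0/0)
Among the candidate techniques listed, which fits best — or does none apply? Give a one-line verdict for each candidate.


Verdict: dominant-term comparison — at large κ only the top-degree terms survive; compare the leading terms and the limit falls out.
- dominant-term comparison: applies; the problem has the shape this method handles.
- l'Hôpital's rule (0/0) — viewed as a single quotient this runs to ∞/∞, not the 0/0 clash this candidate addresses; an at-infinity variant of the rule would resolve it, but comparing leading growth reads the answer without differentiating.


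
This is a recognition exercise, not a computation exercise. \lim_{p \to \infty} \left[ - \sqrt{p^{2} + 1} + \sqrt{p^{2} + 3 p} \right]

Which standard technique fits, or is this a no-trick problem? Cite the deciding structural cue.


Diagnosis: conjugate multiplication — the difference \sqrt{p^{2} + 3 p} - \sqrt{p^{2} + 1} is an ∞ − ∞ stalemate; its conjugate partner breaks the tie.


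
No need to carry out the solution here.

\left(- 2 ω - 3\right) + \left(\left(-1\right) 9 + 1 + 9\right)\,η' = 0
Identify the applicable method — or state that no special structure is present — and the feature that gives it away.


Diagnosis: no special technique — the slope is a function of ω alone, so integrate both sides directly.


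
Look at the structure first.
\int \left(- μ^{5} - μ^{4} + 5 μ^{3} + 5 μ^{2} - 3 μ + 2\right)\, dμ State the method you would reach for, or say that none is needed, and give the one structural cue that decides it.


Method: no special technique — scan for structure and find none: constant multiples of powers of μ, integrate directly.


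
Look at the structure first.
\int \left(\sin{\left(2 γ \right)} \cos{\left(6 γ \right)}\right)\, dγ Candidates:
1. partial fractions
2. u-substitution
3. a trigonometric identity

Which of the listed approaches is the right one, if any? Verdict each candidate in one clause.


Method: a trigonometric identity — two sinusoids at different rates multiply in \sin{\left(2 γ \right)} \cos{\left(6 γ \right)}; the product-to-sum identity uncouples them.
- partial fractions: the expression is not a ratio of polynomials that decomposes further.
- u-substitution: no subexpression of the integrand serves as a whole-integral substitution inner — individual terms may offer their own, but none carries its derivative as a factor of the full integrand; a working change of variable would have to be constructed from outside the expression.
- a trigonometric identity — yes — fits the structure here.


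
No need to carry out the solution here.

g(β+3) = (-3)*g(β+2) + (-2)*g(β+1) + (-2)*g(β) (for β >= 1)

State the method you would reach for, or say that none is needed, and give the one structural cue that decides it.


Technique: the characteristic-root method — because shifting β leaves the equation's coefficients unchanged, exponential trials reduce it to algebra.


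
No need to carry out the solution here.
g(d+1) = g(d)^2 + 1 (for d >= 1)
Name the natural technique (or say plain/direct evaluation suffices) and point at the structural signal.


Method: no special technique — a nonlinear dependence on earlier terms breaks linearity, and with it every superposition-based closed form.


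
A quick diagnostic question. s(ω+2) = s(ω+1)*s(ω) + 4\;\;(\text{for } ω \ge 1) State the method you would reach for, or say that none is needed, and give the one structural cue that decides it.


Technique: no special technique — the map from one term to the next is curved, not linear, so linear closed-form machinery does not attach.


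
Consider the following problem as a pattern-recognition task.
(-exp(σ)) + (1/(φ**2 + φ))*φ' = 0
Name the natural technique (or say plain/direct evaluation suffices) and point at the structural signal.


Verdict: separation of variables — the derivative equals a pure function of σ (namely exp(σ)) times a pure function of φ (namely φ**2 + φ); divide and integrate each side. This doubles as a Bernoulli equation in the unknown as written; dividing and integrating works on it directly.


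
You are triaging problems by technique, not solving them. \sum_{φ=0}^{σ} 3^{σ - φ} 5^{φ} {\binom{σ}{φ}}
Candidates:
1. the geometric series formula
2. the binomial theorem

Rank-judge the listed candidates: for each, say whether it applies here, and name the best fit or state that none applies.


Technique: the binomial theorem — the summand is term φ of a binomial expansion in 5 and 3; the whole sum is a single power.
- the geometric series formula: no single multiplier carries one term to the next throughout the sum.
- the binomial theorem — a fit — the right tool for this form.


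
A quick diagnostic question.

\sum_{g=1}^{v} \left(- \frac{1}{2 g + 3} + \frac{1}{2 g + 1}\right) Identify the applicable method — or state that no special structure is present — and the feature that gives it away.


Verdict: telescoping — consecutive terms evaluate one function at adjacent indices (\frac{1}{2 g + 1} is its current value): one term's tail is the next term's head, so the chain collapses.


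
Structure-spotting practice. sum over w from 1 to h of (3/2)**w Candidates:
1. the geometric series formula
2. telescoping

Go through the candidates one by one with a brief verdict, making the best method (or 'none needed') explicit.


Method: the geometric series formula — term-over-term division gives 3/2 every time — index-free ratio, geometric sum formula applies.
- the geometric series formula: yes — fits the structure here.
- telescoping: computed from the summand as displayed, the partial sums build up without the pairwise collapse telescoping exploits.


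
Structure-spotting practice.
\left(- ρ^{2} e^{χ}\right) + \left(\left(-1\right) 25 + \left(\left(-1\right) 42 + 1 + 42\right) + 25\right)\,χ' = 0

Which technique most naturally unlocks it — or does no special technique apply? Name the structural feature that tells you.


Best approach: separation of variables — solved for the derivative, the right side splits multiplicatively into a function of each variable alone — divide and integrate each side.


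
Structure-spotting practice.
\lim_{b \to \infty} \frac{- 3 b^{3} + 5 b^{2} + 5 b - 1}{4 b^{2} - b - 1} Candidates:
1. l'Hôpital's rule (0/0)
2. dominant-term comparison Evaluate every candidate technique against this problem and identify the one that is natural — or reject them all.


Best approach: dominant-term comparison — divide through by the highest power of b; every lower-order term dies and the dominant terms decide the limit.
- l'Hôpital's rule (0/0): as a single quotient the expression runs to ∞/∞ at the limit point — an at-infinity form of the rule would apply, though the leading-growth comparison is the direct reading.
- dominant-term comparison: a fit — the right tool for this form.


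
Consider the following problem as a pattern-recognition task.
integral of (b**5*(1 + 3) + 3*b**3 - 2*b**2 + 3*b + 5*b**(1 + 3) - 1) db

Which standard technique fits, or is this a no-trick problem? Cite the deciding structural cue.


Method: no special technique — a term-by-term power-rule job in b; no substitution or rearrangement earns its keep here.


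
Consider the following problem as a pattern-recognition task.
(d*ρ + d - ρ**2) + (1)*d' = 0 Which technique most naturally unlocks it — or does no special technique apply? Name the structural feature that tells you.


Method: a linear integrating factor — the unknown enters only to the first power against a nonzero forcing term — the integrating-factor template applies directly.


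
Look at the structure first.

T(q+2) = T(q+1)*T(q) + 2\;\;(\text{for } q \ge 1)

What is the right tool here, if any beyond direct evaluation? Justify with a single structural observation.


Method: no special technique — the sequence value feeds back through itself nonlinearly — linear superposition fails, and every superposition-based closed form fails with it.


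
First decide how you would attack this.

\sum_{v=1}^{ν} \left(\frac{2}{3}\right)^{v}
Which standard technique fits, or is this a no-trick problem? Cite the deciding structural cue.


Best approach: the geometric series formula — each term is \frac{2}{3} times the previous one, so the geometric-series formula applies directly.


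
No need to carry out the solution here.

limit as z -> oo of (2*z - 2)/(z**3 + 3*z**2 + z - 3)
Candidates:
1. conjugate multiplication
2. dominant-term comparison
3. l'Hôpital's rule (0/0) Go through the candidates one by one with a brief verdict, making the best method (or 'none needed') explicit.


Best approach: dominant-term comparison — divide through by the highest power of z; every lower-order term dies and the dominant terms decide the limit.
- conjugate multiplication: rationalization has no target — no divergent radical difference appears.
- dominant-term comparison: a fit — the right tool for this form.
- l'Hôpital's rule (0/0) — viewed as a single quotient this runs to ∞/∞, not the 0/0 clash this candidate addresses; an at-infinity variant of the rule would resolve it, but comparing leading growth reads the answer without differentiating.


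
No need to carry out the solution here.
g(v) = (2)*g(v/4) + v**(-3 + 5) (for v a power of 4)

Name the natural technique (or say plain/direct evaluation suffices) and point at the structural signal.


Verdict: the master substitution — the recursive call is at index v/4 rather than a shift, a divide-and-conquer shape — substituting v = 4^m linearizes it.


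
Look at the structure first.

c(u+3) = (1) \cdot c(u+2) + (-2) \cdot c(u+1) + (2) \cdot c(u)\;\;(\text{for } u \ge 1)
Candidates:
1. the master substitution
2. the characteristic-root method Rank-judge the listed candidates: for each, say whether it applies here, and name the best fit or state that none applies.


Method: the characteristic-root method — no index-dependence in the weights and nothing inhomogeneous: classic characteristic-equation setup.
- the master substitution — the recursive argument is a shift of the index, not a fixed fraction of it.
- the characteristic-root method — applicable, and directly so.


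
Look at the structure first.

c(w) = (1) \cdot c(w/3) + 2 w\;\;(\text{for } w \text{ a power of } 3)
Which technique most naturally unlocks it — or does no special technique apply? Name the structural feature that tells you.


Best approach: the master substitution — treat m = log base 3 of w as the new clock: one recursion step advances m by one while w scales by 3.


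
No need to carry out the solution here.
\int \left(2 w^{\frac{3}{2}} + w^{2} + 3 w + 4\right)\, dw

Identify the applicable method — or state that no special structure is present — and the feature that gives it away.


Diagnosis: no special technique — the integrand is a sum of constant multiples of powers of w — integrate term by term.


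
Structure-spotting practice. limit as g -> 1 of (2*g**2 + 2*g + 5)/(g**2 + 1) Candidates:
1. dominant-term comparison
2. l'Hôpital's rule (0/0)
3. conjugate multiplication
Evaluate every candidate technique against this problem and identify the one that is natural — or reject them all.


Best approach: no special technique — nothing blocks direct substitution at 1: plug in and finish.
- dominant-term comparison — this is not a rational comparison of growth rates at infinity.
- l'Hôpital's rule (0/0) — substituting the point gives a finite value outright — there is no indeterminate clash to repair.
- conjugate multiplication: there are no radicals in tension whose conjugate would simplify matters.


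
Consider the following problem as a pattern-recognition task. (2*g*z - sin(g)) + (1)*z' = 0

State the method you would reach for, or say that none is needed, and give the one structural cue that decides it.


Method: a linear integrating factor — z enters only linearly with coefficient 2*g; multiply by exp of the integral of 2*g and the left side becomes one derivative.


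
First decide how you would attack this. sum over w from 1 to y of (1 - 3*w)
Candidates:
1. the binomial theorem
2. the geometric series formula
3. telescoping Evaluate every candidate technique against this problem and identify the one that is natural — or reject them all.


Method: no special technique — no cancellation, no constant ratio, no binomial weights — just polynomial terms summed directly.
- the binomial theorem — the terms do not reassemble into a binomial power.
- the geometric series formula — the ratio of consecutive terms depends on the index.
- telescoping — computed from the summand as displayed, the partial sums build up without the pairwise collapse telescoping exploits.


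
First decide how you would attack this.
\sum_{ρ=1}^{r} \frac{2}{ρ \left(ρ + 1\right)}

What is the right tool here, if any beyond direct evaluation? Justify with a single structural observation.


Technique: telescoping — split \frac{2}{ρ \left(ρ + 1\right)} by partial fractions and the pieces are one function at shifted arguments — interior terms cancel.


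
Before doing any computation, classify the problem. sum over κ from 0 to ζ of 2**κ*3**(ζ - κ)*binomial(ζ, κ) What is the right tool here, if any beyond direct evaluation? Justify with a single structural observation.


Method: the binomial theorem — the binomial coefficients weight matched powers of 2 and 3, which is exactly the expansion of a binomial power.


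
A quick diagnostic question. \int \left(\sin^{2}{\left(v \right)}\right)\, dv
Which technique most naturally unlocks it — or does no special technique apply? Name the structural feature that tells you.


Verdict: a trigonometric identity — reduce \sin^{2}{\left(v \right)} with the power-reduction formula and the integral becomes first-degree trigonometry.


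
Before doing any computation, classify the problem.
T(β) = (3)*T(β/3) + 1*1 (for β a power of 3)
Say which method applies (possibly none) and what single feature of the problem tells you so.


Best approach: the master substitution — the argument β/3 divides the index by 3; the standard β = 3^m substitution converts it to a constant-shift recurrence.


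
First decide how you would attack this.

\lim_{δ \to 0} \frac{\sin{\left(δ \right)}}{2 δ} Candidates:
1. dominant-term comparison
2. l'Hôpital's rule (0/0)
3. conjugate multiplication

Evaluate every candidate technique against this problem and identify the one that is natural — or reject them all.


Best approach: l'Hôpital's rule (0/0) — plug in 0: top and bottom both hit zero, so differentiate each and retry. One could equally expand both pieces locally and compare leading terms; the rule does that in one stroke.
- dominant-term comparison — no dominant power emerges to decide the limit by degree comparison.
- l'Hôpital's rule (0/0) — a fit — the right tool for this form.
- conjugate multiplication: there are no radicals in tension whose conjugate would simplify matters.


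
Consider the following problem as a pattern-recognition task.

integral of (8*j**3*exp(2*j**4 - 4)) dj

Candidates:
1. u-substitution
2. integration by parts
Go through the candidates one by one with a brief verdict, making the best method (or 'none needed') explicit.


Best approach: u-substitution — viewed as a product, the integrand is a composition evaluated at 2*j**4 - 4 times (a constant multiple of) that inner expression's derivative, so u = 2*j**4 - 4 makes it elementary.
- u-substitution — yes — fits the structure here.
- integration by parts: a polynomial factor is present, but its partner is not an exp, sine, or cosine of a degree-1 argument, nor a logarithm.


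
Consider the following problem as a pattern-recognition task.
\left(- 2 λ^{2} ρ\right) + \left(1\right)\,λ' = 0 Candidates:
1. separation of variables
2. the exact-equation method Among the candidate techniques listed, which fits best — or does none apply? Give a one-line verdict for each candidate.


Technique: separation of variables — all dependence on the two variables factors apart, the defining separable shape.
- separation of variables: a fit — the right tool for this form.
- the exact-equation method: the cross partial derivatives disagree, so no single potential exists.


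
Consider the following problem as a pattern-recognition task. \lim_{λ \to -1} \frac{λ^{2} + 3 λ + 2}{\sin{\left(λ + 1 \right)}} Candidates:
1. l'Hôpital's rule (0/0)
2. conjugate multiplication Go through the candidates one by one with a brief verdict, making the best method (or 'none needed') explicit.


Diagnosis: l'Hôpital's rule (0/0) — the 0/0 form at -1 is the signature situation for l'Hôpital's rule. A first-order expansion at the point is an equally standard path; the rule packages it.
- l'Hôpital's rule (0/0): applicable, and directly so.
- conjugate multiplication: rationalization has no target — no divergent radical difference appears.


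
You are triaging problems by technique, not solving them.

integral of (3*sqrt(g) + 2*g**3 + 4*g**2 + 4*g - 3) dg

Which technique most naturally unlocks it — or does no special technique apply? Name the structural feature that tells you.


Diagnosis: no special technique — every term is a constant multiple of a power of g; term-wise power-rule integration needs no preliminary transformation.


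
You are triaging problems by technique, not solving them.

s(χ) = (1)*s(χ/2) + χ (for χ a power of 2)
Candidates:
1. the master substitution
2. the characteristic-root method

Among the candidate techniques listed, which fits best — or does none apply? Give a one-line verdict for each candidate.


Method: the master substitution — divide-the-index recursion (χ/2 inside the call) straightens out once the index is rewritten as 2^m.
- the master substitution — applies; the problem has the shape this method handles.
- the characteristic-root method: a divided-index call is not the fixed-shift linear shape that characteristic roots solve.


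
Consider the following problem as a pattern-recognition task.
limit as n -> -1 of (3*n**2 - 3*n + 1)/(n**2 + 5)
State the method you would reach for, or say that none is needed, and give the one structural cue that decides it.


Technique: no special technique — no denominator vanishes and nothing blows up at -1: direct substitution is the whole computation.


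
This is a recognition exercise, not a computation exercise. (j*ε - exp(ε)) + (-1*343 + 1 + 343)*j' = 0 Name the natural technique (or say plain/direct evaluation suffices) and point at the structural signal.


Method: a linear integrating factor — arrange it as j' + ε·j = (the forcing term) and the integrating factor does the rest.


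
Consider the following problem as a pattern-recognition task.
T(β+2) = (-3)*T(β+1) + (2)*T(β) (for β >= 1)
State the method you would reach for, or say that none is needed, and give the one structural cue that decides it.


Diagnosis: the characteristic-root method — the recurrence treats every index alike (constant coefficients, no forcing) — precisely the regime where r^β trials close it.


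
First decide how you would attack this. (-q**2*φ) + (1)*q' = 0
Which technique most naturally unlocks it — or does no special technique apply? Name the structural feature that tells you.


Technique: separation of variables — separating collects all q-dependence with the derivative and leaves all φ-dependence opposite: variables separate.


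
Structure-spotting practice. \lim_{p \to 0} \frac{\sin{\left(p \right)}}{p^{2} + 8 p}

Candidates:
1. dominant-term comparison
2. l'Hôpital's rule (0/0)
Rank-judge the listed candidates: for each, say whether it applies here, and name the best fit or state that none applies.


Technique: l'Hôpital's rule (0/0) — the 0/0 form at 0 is the signature situation for l'Hôpital's rule. One could equally expand both pieces locally and compare leading terms; the rule does that in one stroke.
- dominant-term comparison — leading-power comparison does not apply to this form.
- l'Hôpital's rule (0/0) — yes, a natural case for it.


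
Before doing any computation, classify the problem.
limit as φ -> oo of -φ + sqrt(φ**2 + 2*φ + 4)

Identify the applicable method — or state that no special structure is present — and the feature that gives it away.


Diagnosis: conjugate multiplication — turning the difference into a conjugate-rationalized ratio makes the limit readable.


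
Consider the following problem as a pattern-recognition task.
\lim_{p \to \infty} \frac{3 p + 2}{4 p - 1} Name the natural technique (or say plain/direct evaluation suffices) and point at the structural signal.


Method: dominant-term comparison — divide through by the highest power of p; every lower-order term dies and the dominant terms decide the limit. l'Hôpital's at-infinity variant applies to the expression viewed as a single quotient; the leading-term comparison is the direct route.


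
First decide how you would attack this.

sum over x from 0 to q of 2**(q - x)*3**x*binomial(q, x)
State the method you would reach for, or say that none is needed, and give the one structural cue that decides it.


Method: the binomial theorem — the binomial coefficients weight matched powers of 3 and 2, which is exactly the expansion of a binomial power.


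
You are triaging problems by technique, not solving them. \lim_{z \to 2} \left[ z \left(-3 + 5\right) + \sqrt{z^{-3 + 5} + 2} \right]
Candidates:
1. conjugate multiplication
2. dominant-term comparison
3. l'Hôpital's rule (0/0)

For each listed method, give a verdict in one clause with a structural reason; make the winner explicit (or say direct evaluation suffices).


Technique: no special technique — the expression is continuous at the evaluation point — substitute directly; no indeterminate form appears.
- conjugate multiplication: multiplying by a conjugate would not remove any indeterminacy here.
- dominant-term comparison — this limit is not decided by comparing polynomial growth at infinity.
- l'Hôpital's rule (0/0) — evaluation at the point is determinate, so the rule has nothing to repair.


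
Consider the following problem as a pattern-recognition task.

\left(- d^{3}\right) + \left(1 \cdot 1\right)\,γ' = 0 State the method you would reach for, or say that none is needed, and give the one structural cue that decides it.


Diagnosis: no special technique — solved for the derivative, no γ appears — this is antidifferentiation in d wearing ODE clothing.


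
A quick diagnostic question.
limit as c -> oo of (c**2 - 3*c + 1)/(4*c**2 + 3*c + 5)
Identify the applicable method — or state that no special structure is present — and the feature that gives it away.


Technique: dominant-term comparison — at large c only the top-degree terms survive; compare the leading terms and the limit falls out. As a single quotient, the ∞/∞ shape would yield to repeated differentiation as well — the growth comparison gets there in one look.


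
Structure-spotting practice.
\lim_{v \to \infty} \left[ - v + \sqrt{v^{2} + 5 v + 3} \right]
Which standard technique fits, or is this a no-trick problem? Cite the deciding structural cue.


Best approach: conjugate multiplication — two divergent pieces with a minus sign between them and a radical in the mix: rationalize \sqrt{v^{2} + 5 v + 3} - v before any limit law applies.


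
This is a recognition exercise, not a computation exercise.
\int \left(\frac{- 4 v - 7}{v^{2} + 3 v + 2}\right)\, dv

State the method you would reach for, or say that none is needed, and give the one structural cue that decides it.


Verdict: partial fractions — the integrand is a proper rational function and its denominator v^{2} + 3 v + 2 factors into distinct pieces, so it splits into simple fractions.


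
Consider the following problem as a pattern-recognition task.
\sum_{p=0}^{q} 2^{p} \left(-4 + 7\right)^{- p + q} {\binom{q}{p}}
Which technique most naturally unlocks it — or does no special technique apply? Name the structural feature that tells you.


Diagnosis: the binomial theorem — the binomial coefficients weight matched powers of 2 and (-4 + 7), which is exactly the expansion of a binomial power.


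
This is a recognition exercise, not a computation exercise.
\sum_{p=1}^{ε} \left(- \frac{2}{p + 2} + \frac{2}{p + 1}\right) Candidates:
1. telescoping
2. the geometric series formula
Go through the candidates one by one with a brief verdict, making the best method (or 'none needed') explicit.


Best approach: telescoping — each term adds \frac{2}{p + 1} and subtracts the same expression advanced one index; that subtracted piece cancels against the next term's added copy — only the boundary terms survive.
- telescoping: applicable, and directly so.
- the geometric series formula — the term-to-term ratio changes with the index, so the geometric formula cannot close it.


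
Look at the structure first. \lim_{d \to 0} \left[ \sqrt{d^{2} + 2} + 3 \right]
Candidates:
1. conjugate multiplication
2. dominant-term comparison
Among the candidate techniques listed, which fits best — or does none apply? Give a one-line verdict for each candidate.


Diagnosis: no special technique — no zero denominators, no indeterminate clash at 0 — substitute and read off the value.
- conjugate multiplication: no difference of divergent radicals appears, so rationalizing has nothing to cancel.
- dominant-term comparison — this is not a rational comparison of growth rates at infinity.


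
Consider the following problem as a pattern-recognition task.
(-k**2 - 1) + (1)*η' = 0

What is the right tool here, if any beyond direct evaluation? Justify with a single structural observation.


Technique: no special technique — solved for the derivative, no η appears — this is antidifferentiation in k wearing ODE clothing.


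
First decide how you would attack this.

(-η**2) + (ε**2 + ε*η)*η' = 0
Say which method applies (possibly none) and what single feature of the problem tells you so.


Technique: the homogeneous substitution — the slope's numerator and denominator share total degree; set v = η/ε and the equation drops to separable form. This can also be massaged into Bernoulli form (the roles of the variables may need exchanging); the homogeneous substitution avoids that setup.


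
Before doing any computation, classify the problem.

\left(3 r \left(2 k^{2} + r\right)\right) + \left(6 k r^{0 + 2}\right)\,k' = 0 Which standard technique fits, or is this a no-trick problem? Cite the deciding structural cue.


Verdict: the exact-equation method — because the two cross partials coincide, the form is conservative as written — recover its potential in (r, k).
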